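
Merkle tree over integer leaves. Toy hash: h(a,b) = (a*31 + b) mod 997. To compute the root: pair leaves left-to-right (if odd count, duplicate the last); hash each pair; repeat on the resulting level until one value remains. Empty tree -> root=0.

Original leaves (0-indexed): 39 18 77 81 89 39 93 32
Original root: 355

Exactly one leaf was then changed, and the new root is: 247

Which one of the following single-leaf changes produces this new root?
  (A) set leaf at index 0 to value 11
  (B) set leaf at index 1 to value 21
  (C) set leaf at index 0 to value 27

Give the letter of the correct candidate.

Answer: B

Derivation:
Original leaves: [39, 18, 77, 81, 89, 39, 93, 32]
Target new root: 247
Try each candidate change and compute the resulting root:
Candidate A: set leaf[0] = 11 -> leaves = [11, 18, 77, 81, 89, 39, 93, 32]
  L0: [11, 18, 77, 81, 89, 39, 93, 32]
  L1: h(11,18)=(11*31+18)%997=359 h(77,81)=(77*31+81)%997=474 h(89,39)=(89*31+39)%997=804 h(93,32)=(93*31+32)%997=921 -> [359, 474, 804, 921]
  L2: h(359,474)=(359*31+474)%997=636 h(804,921)=(804*31+921)%997=920 -> [636, 920]
  L3: h(636,920)=(636*31+920)%997=696 -> [696]
  root = 696 != target 247
Candidate B: set leaf[1] = 21 -> leaves = [39, 21, 77, 81, 89, 39, 93, 32]
  L0: [39, 21, 77, 81, 89, 39, 93, 32]
  L1: h(39,21)=(39*31+21)%997=233 h(77,81)=(77*31+81)%997=474 h(89,39)=(89*31+39)%997=804 h(93,32)=(93*31+32)%997=921 -> [233, 474, 804, 921]
  L2: h(233,474)=(233*31+474)%997=718 h(804,921)=(804*31+921)%997=920 -> [718, 920]
  L3: h(718,920)=(718*31+920)%997=247 -> [247]
  root = 247 == target 247  ** MATCH **
Candidate C: set leaf[0] = 27 -> leaves = [27, 18, 77, 81, 89, 39, 93, 32]
  L0: [27, 18, 77, 81, 89, 39, 93, 32]
  L1: h(27,18)=(27*31+18)%997=855 h(77,81)=(77*31+81)%997=474 h(89,39)=(89*31+39)%997=804 h(93,32)=(93*31+32)%997=921 -> [855, 474, 804, 921]
  L2: h(855,474)=(855*31+474)%997=60 h(804,921)=(804*31+921)%997=920 -> [60, 920]
  L3: h(60,920)=(60*31+920)%997=786 -> [786]
  root = 786 != target 247
Candidate B produces the target root.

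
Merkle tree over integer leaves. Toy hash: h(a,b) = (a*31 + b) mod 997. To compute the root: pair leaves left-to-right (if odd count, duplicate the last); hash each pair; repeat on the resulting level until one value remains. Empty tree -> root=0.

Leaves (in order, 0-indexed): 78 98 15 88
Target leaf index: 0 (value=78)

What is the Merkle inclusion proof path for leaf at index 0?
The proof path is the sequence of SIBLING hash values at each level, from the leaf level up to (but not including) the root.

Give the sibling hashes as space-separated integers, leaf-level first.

L0 (leaves): [78, 98, 15, 88], target index=0
L1: h(78,98)=(78*31+98)%997=522 [pair 0] h(15,88)=(15*31+88)%997=553 [pair 1] -> [522, 553]
  Sibling for proof at L0: 98
L2: h(522,553)=(522*31+553)%997=783 [pair 0] -> [783]
  Sibling for proof at L1: 553
Root: 783
Proof path (sibling hashes from leaf to root): [98, 553]

Answer: 98 553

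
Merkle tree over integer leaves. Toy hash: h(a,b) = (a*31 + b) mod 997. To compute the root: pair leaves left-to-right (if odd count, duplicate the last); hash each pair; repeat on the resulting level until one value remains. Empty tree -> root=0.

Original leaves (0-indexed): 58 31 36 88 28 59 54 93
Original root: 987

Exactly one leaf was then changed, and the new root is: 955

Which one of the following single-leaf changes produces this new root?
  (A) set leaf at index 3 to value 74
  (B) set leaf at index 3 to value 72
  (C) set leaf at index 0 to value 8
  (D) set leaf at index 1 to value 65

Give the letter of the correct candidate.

Original leaves: [58, 31, 36, 88, 28, 59, 54, 93]
Target new root: 955
Try each candidate change and compute the resulting root:
Candidate A: set leaf[3] = 74 -> leaves = [58, 31, 36, 74, 28, 59, 54, 93]
  L0: [58, 31, 36, 74, 28, 59, 54, 93]
  L1: h(58,31)=(58*31+31)%997=832 h(36,74)=(36*31+74)%997=193 h(28,59)=(28*31+59)%997=927 h(54,93)=(54*31+93)%997=770 -> [832, 193, 927, 770]
  L2: h(832,193)=(832*31+193)%997=63 h(927,770)=(927*31+770)%997=594 -> [63, 594]
  L3: h(63,594)=(63*31+594)%997=553 -> [553]
  root = 553 != target 955
Candidate B: set leaf[3] = 72 -> leaves = [58, 31, 36, 72, 28, 59, 54, 93]
  L0: [58, 31, 36, 72, 28, 59, 54, 93]
  L1: h(58,31)=(58*31+31)%997=832 h(36,72)=(36*31+72)%997=191 h(28,59)=(28*31+59)%997=927 h(54,93)=(54*31+93)%997=770 -> [832, 191, 927, 770]
  L2: h(832,191)=(832*31+191)%997=61 h(927,770)=(927*31+770)%997=594 -> [61, 594]
  L3: h(61,594)=(61*31+594)%997=491 -> [491]
  root = 491 != target 955
Candidate C: set leaf[0] = 8 -> leaves = [8, 31, 36, 88, 28, 59, 54, 93]
  L0: [8, 31, 36, 88, 28, 59, 54, 93]
  L1: h(8,31)=(8*31+31)%997=279 h(36,88)=(36*31+88)%997=207 h(28,59)=(28*31+59)%997=927 h(54,93)=(54*31+93)%997=770 -> [279, 207, 927, 770]
  L2: h(279,207)=(279*31+207)%997=880 h(927,770)=(927*31+770)%997=594 -> [880, 594]
  L3: h(880,594)=(880*31+594)%997=955 -> [955]
  root = 955 == target 955  ** MATCH **
Candidate D: set leaf[1] = 65 -> leaves = [58, 65, 36, 88, 28, 59, 54, 93]
  L0: [58, 65, 36, 88, 28, 59, 54, 93]
  L1: h(58,65)=(58*31+65)%997=866 h(36,88)=(36*31+88)%997=207 h(28,59)=(28*31+59)%997=927 h(54,93)=(54*31+93)%997=770 -> [866, 207, 927, 770]
  L2: h(866,207)=(866*31+207)%997=134 h(927,770)=(927*31+770)%997=594 -> [134, 594]
  L3: h(134,594)=(134*31+594)%997=760 -> [760]
  root = 760 != target 955
Candidate C produces the target root.

Answer: C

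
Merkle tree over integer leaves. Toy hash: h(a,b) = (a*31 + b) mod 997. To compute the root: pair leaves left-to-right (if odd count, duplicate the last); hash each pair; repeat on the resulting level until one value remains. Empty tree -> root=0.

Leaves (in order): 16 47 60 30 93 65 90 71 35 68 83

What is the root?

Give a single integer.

L0: [16, 47, 60, 30, 93, 65, 90, 71, 35, 68, 83]
L1: h(16,47)=(16*31+47)%997=543 h(60,30)=(60*31+30)%997=893 h(93,65)=(93*31+65)%997=954 h(90,71)=(90*31+71)%997=867 h(35,68)=(35*31+68)%997=156 h(83,83)=(83*31+83)%997=662 -> [543, 893, 954, 867, 156, 662]
L2: h(543,893)=(543*31+893)%997=777 h(954,867)=(954*31+867)%997=531 h(156,662)=(156*31+662)%997=513 -> [777, 531, 513]
L3: h(777,531)=(777*31+531)%997=690 h(513,513)=(513*31+513)%997=464 -> [690, 464]
L4: h(690,464)=(690*31+464)%997=917 -> [917]

Answer: 917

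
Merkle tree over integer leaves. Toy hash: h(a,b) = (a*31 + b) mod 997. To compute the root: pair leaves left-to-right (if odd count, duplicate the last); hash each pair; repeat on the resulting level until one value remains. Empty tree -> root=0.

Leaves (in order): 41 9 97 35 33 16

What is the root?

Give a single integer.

Answer: 713

Derivation:
L0: [41, 9, 97, 35, 33, 16]
L1: h(41,9)=(41*31+9)%997=283 h(97,35)=(97*31+35)%997=51 h(33,16)=(33*31+16)%997=42 -> [283, 51, 42]
L2: h(283,51)=(283*31+51)%997=848 h(42,42)=(42*31+42)%997=347 -> [848, 347]
L3: h(848,347)=(848*31+347)%997=713 -> [713]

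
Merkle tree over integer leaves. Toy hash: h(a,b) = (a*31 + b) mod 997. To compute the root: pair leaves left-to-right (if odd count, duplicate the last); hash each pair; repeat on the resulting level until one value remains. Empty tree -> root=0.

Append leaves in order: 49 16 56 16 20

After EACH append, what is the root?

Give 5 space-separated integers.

Answer: 49 538 524 484 589

Derivation:
After append 49 (leaves=[49]):
  L0: [49]
  root=49
After append 16 (leaves=[49, 16]):
  L0: [49, 16]
  L1: h(49,16)=(49*31+16)%997=538 -> [538]
  root=538
After append 56 (leaves=[49, 16, 56]):
  L0: [49, 16, 56]
  L1: h(49,16)=(49*31+16)%997=538 h(56,56)=(56*31+56)%997=795 -> [538, 795]
  L2: h(538,795)=(538*31+795)%997=524 -> [524]
  root=524
After append 16 (leaves=[49, 16, 56, 16]):
  L0: [49, 16, 56, 16]
  L1: h(49,16)=(49*31+16)%997=538 h(56,16)=(56*31+16)%997=755 -> [538, 755]
  L2: h(538,755)=(538*31+755)%997=484 -> [484]
  root=484
After append 20 (leaves=[49, 16, 56, 16, 20]):
  L0: [49, 16, 56, 16, 20]
  L1: h(49,16)=(49*31+16)%997=538 h(56,16)=(56*31+16)%997=755 h(20,20)=(20*31+20)%997=640 -> [538, 755, 640]
  L2: h(538,755)=(538*31+755)%997=484 h(640,640)=(640*31+640)%997=540 -> [484, 540]
  L3: h(484,540)=(484*31+540)%997=589 -> [589]
  root=589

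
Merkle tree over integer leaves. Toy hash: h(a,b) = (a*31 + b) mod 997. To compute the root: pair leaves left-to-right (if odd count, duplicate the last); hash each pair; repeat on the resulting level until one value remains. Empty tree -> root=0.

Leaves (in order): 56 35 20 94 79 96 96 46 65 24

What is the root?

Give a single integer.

L0: [56, 35, 20, 94, 79, 96, 96, 46, 65, 24]
L1: h(56,35)=(56*31+35)%997=774 h(20,94)=(20*31+94)%997=714 h(79,96)=(79*31+96)%997=551 h(96,46)=(96*31+46)%997=31 h(65,24)=(65*31+24)%997=45 -> [774, 714, 551, 31, 45]
L2: h(774,714)=(774*31+714)%997=780 h(551,31)=(551*31+31)%997=163 h(45,45)=(45*31+45)%997=443 -> [780, 163, 443]
L3: h(780,163)=(780*31+163)%997=415 h(443,443)=(443*31+443)%997=218 -> [415, 218]
L4: h(415,218)=(415*31+218)%997=122 -> [122]

Answer: 122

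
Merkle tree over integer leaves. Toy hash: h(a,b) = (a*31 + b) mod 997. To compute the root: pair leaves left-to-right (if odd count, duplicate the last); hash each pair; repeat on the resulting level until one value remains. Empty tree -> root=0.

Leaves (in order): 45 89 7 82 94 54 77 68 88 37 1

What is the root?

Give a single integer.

Answer: 400

Derivation:
L0: [45, 89, 7, 82, 94, 54, 77, 68, 88, 37, 1]
L1: h(45,89)=(45*31+89)%997=487 h(7,82)=(7*31+82)%997=299 h(94,54)=(94*31+54)%997=974 h(77,68)=(77*31+68)%997=461 h(88,37)=(88*31+37)%997=771 h(1,1)=(1*31+1)%997=32 -> [487, 299, 974, 461, 771, 32]
L2: h(487,299)=(487*31+299)%997=441 h(974,461)=(974*31+461)%997=745 h(771,32)=(771*31+32)%997=5 -> [441, 745, 5]
L3: h(441,745)=(441*31+745)%997=458 h(5,5)=(5*31+5)%997=160 -> [458, 160]
L4: h(458,160)=(458*31+160)%997=400 -> [400]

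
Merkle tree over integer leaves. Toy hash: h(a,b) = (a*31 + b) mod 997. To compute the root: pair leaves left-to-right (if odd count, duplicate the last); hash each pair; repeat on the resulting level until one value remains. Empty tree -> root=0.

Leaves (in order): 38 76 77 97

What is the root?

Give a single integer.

L0: [38, 76, 77, 97]
L1: h(38,76)=(38*31+76)%997=257 h(77,97)=(77*31+97)%997=490 -> [257, 490]
L2: h(257,490)=(257*31+490)%997=481 -> [481]

Answer: 481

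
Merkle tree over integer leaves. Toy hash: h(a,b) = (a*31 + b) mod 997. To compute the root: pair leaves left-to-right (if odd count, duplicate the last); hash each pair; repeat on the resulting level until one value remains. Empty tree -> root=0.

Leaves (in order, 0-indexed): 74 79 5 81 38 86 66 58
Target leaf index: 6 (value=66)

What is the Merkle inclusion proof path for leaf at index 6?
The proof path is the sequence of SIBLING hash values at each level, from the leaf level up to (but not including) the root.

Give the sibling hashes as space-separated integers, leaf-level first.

Answer: 58 267 21

Derivation:
L0 (leaves): [74, 79, 5, 81, 38, 86, 66, 58], target index=6
L1: h(74,79)=(74*31+79)%997=379 [pair 0] h(5,81)=(5*31+81)%997=236 [pair 1] h(38,86)=(38*31+86)%997=267 [pair 2] h(66,58)=(66*31+58)%997=110 [pair 3] -> [379, 236, 267, 110]
  Sibling for proof at L0: 58
L2: h(379,236)=(379*31+236)%997=21 [pair 0] h(267,110)=(267*31+110)%997=411 [pair 1] -> [21, 411]
  Sibling for proof at L1: 267
L3: h(21,411)=(21*31+411)%997=65 [pair 0] -> [65]
  Sibling for proof at L2: 21
Root: 65
Proof path (sibling hashes from leaf to root): [58, 267, 21]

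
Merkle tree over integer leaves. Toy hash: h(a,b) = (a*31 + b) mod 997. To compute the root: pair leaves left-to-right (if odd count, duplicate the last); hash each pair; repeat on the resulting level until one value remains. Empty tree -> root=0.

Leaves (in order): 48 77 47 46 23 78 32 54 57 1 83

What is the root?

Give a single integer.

Answer: 276

Derivation:
L0: [48, 77, 47, 46, 23, 78, 32, 54, 57, 1, 83]
L1: h(48,77)=(48*31+77)%997=568 h(47,46)=(47*31+46)%997=506 h(23,78)=(23*31+78)%997=791 h(32,54)=(32*31+54)%997=49 h(57,1)=(57*31+1)%997=771 h(83,83)=(83*31+83)%997=662 -> [568, 506, 791, 49, 771, 662]
L2: h(568,506)=(568*31+506)%997=168 h(791,49)=(791*31+49)%997=642 h(771,662)=(771*31+662)%997=635 -> [168, 642, 635]
L3: h(168,642)=(168*31+642)%997=865 h(635,635)=(635*31+635)%997=380 -> [865, 380]
L4: h(865,380)=(865*31+380)%997=276 -> [276]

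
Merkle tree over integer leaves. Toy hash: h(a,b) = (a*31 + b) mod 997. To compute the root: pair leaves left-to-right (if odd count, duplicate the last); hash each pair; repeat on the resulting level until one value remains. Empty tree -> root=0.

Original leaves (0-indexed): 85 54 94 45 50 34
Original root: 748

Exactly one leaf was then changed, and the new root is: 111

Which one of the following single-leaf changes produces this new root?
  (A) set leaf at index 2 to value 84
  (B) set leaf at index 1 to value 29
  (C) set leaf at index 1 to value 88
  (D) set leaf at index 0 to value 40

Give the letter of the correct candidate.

Answer: A

Derivation:
Original leaves: [85, 54, 94, 45, 50, 34]
Target new root: 111
Try each candidate change and compute the resulting root:
Candidate A: set leaf[2] = 84 -> leaves = [85, 54, 84, 45, 50, 34]
  L0: [85, 54, 84, 45, 50, 34]
  L1: h(85,54)=(85*31+54)%997=695 h(84,45)=(84*31+45)%997=655 h(50,34)=(50*31+34)%997=587 -> [695, 655, 587]
  L2: h(695,655)=(695*31+655)%997=266 h(587,587)=(587*31+587)%997=838 -> [266, 838]
  L3: h(266,838)=(266*31+838)%997=111 -> [111]
  root = 111 == target 111  ** MATCH **
Candidate B: set leaf[1] = 29 -> leaves = [85, 29, 94, 45, 50, 34]
  L0: [85, 29, 94, 45, 50, 34]
  L1: h(85,29)=(85*31+29)%997=670 h(94,45)=(94*31+45)%997=965 h(50,34)=(50*31+34)%997=587 -> [670, 965, 587]
  L2: h(670,965)=(670*31+965)%997=798 h(587,587)=(587*31+587)%997=838 -> [798, 838]
  L3: h(798,838)=(798*31+838)%997=651 -> [651]
  root = 651 != target 111
Candidate C: set leaf[1] = 88 -> leaves = [85, 88, 94, 45, 50, 34]
  L0: [85, 88, 94, 45, 50, 34]
  L1: h(85,88)=(85*31+88)%997=729 h(94,45)=(94*31+45)%997=965 h(50,34)=(50*31+34)%997=587 -> [729, 965, 587]
  L2: h(729,965)=(729*31+965)%997=633 h(587,587)=(587*31+587)%997=838 -> [633, 838]
  L3: h(633,838)=(633*31+838)%997=521 -> [521]
  root = 521 != target 111
Candidate D: set leaf[0] = 40 -> leaves = [40, 54, 94, 45, 50, 34]
  L0: [40, 54, 94, 45, 50, 34]
  L1: h(40,54)=(40*31+54)%997=297 h(94,45)=(94*31+45)%997=965 h(50,34)=(50*31+34)%997=587 -> [297, 965, 587]
  L2: h(297,965)=(297*31+965)%997=202 h(587,587)=(587*31+587)%997=838 -> [202, 838]
  L3: h(202,838)=(202*31+838)%997=121 -> [121]
  root = 121 != target 111
Candidate A produces the target root.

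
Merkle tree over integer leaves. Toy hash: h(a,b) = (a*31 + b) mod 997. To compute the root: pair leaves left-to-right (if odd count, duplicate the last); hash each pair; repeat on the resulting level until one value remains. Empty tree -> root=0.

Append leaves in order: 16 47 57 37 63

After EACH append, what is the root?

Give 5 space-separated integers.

After append 16 (leaves=[16]):
  L0: [16]
  root=16
After append 47 (leaves=[16, 47]):
  L0: [16, 47]
  L1: h(16,47)=(16*31+47)%997=543 -> [543]
  root=543
After append 57 (leaves=[16, 47, 57]):
  L0: [16, 47, 57]
  L1: h(16,47)=(16*31+47)%997=543 h(57,57)=(57*31+57)%997=827 -> [543, 827]
  L2: h(543,827)=(543*31+827)%997=711 -> [711]
  root=711
After append 37 (leaves=[16, 47, 57, 37]):
  L0: [16, 47, 57, 37]
  L1: h(16,47)=(16*31+47)%997=543 h(57,37)=(57*31+37)%997=807 -> [543, 807]
  L2: h(543,807)=(543*31+807)%997=691 -> [691]
  root=691
After append 63 (leaves=[16, 47, 57, 37, 63]):
  L0: [16, 47, 57, 37, 63]
  L1: h(16,47)=(16*31+47)%997=543 h(57,37)=(57*31+37)%997=807 h(63,63)=(63*31+63)%997=22 -> [543, 807, 22]
  L2: h(543,807)=(543*31+807)%997=691 h(22,22)=(22*31+22)%997=704 -> [691, 704]
  L3: h(691,704)=(691*31+704)%997=191 -> [191]
  root=191

Answer: 16 543 711 691 191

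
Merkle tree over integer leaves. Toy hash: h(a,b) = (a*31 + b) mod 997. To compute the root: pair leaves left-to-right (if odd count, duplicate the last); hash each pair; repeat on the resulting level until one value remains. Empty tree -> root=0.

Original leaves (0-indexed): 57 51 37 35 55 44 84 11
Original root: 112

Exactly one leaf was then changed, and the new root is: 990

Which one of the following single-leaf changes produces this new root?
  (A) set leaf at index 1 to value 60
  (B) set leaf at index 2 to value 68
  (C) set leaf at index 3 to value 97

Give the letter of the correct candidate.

Original leaves: [57, 51, 37, 35, 55, 44, 84, 11]
Target new root: 990
Try each candidate change and compute the resulting root:
Candidate A: set leaf[1] = 60 -> leaves = [57, 60, 37, 35, 55, 44, 84, 11]
  L0: [57, 60, 37, 35, 55, 44, 84, 11]
  L1: h(57,60)=(57*31+60)%997=830 h(37,35)=(37*31+35)%997=185 h(55,44)=(55*31+44)%997=752 h(84,11)=(84*31+11)%997=621 -> [830, 185, 752, 621]
  L2: h(830,185)=(830*31+185)%997=990 h(752,621)=(752*31+621)%997=5 -> [990, 5]
  L3: h(990,5)=(990*31+5)%997=785 -> [785]
  root = 785 != target 990
Candidate B: set leaf[2] = 68 -> leaves = [57, 51, 68, 35, 55, 44, 84, 11]
  L0: [57, 51, 68, 35, 55, 44, 84, 11]
  L1: h(57,51)=(57*31+51)%997=821 h(68,35)=(68*31+35)%997=149 h(55,44)=(55*31+44)%997=752 h(84,11)=(84*31+11)%997=621 -> [821, 149, 752, 621]
  L2: h(821,149)=(821*31+149)%997=675 h(752,621)=(752*31+621)%997=5 -> [675, 5]
  L3: h(675,5)=(675*31+5)%997=990 -> [990]
  root = 990 == target 990  ** MATCH **
Candidate C: set leaf[3] = 97 -> leaves = [57, 51, 37, 97, 55, 44, 84, 11]
  L0: [57, 51, 37, 97, 55, 44, 84, 11]
  L1: h(57,51)=(57*31+51)%997=821 h(37,97)=(37*31+97)%997=247 h(55,44)=(55*31+44)%997=752 h(84,11)=(84*31+11)%997=621 -> [821, 247, 752, 621]
  L2: h(821,247)=(821*31+247)%997=773 h(752,621)=(752*31+621)%997=5 -> [773, 5]
  L3: h(773,5)=(773*31+5)%997=40 -> [40]
  root = 40 != target 990
Candidate B produces the target root.

Answer: B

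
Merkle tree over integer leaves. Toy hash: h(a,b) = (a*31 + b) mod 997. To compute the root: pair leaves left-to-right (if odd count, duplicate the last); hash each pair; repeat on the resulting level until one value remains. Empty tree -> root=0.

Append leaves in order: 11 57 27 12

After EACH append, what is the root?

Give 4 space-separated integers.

After append 11 (leaves=[11]):
  L0: [11]
  root=11
After append 57 (leaves=[11, 57]):
  L0: [11, 57]
  L1: h(11,57)=(11*31+57)%997=398 -> [398]
  root=398
After append 27 (leaves=[11, 57, 27]):
  L0: [11, 57, 27]
  L1: h(11,57)=(11*31+57)%997=398 h(27,27)=(27*31+27)%997=864 -> [398, 864]
  L2: h(398,864)=(398*31+864)%997=241 -> [241]
  root=241
After append 12 (leaves=[11, 57, 27, 12]):
  L0: [11, 57, 27, 12]
  L1: h(11,57)=(11*31+57)%997=398 h(27,12)=(27*31+12)%997=849 -> [398, 849]
  L2: h(398,849)=(398*31+849)%997=226 -> [226]
  root=226

Answer: 11 398 241 226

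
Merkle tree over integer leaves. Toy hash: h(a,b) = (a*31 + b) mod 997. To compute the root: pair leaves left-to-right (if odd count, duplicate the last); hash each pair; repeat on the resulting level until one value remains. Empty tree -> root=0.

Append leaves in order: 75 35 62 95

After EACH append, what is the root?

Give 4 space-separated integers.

After append 75 (leaves=[75]):
  L0: [75]
  root=75
After append 35 (leaves=[75, 35]):
  L0: [75, 35]
  L1: h(75,35)=(75*31+35)%997=366 -> [366]
  root=366
After append 62 (leaves=[75, 35, 62]):
  L0: [75, 35, 62]
  L1: h(75,35)=(75*31+35)%997=366 h(62,62)=(62*31+62)%997=987 -> [366, 987]
  L2: h(366,987)=(366*31+987)%997=369 -> [369]
  root=369
After append 95 (leaves=[75, 35, 62, 95]):
  L0: [75, 35, 62, 95]
  L1: h(75,35)=(75*31+35)%997=366 h(62,95)=(62*31+95)%997=23 -> [366, 23]
  L2: h(366,23)=(366*31+23)%997=402 -> [402]
  root=402

Answer: 75 366 369 402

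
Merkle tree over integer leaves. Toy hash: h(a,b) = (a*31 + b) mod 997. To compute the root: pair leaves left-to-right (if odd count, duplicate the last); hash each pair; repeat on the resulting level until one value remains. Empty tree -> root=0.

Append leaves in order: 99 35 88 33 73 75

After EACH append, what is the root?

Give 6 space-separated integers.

Answer: 99 113 337 282 743 807

Derivation:
After append 99 (leaves=[99]):
  L0: [99]
  root=99
After append 35 (leaves=[99, 35]):
  L0: [99, 35]
  L1: h(99,35)=(99*31+35)%997=113 -> [113]
  root=113
After append 88 (leaves=[99, 35, 88]):
  L0: [99, 35, 88]
  L1: h(99,35)=(99*31+35)%997=113 h(88,88)=(88*31+88)%997=822 -> [113, 822]
  L2: h(113,822)=(113*31+822)%997=337 -> [337]
  root=337
After append 33 (leaves=[99, 35, 88, 33]):
  L0: [99, 35, 88, 33]
  L1: h(99,35)=(99*31+35)%997=113 h(88,33)=(88*31+33)%997=767 -> [113, 767]
  L2: h(113,767)=(113*31+767)%997=282 -> [282]
  root=282
After append 73 (leaves=[99, 35, 88, 33, 73]):
  L0: [99, 35, 88, 33, 73]
  L1: h(99,35)=(99*31+35)%997=113 h(88,33)=(88*31+33)%997=767 h(73,73)=(73*31+73)%997=342 -> [113, 767, 342]
  L2: h(113,767)=(113*31+767)%997=282 h(342,342)=(342*31+342)%997=974 -> [282, 974]
  L3: h(282,974)=(282*31+974)%997=743 -> [743]
  root=743
After append 75 (leaves=[99, 35, 88, 33, 73, 75]):
  L0: [99, 35, 88, 33, 73, 75]
  L1: h(99,35)=(99*31+35)%997=113 h(88,33)=(88*31+33)%997=767 h(73,75)=(73*31+75)%997=344 -> [113, 767, 344]
  L2: h(113,767)=(113*31+767)%997=282 h(344,344)=(344*31+344)%997=41 -> [282, 41]
  L3: h(282,41)=(282*31+41)%997=807 -> [807]
  root=807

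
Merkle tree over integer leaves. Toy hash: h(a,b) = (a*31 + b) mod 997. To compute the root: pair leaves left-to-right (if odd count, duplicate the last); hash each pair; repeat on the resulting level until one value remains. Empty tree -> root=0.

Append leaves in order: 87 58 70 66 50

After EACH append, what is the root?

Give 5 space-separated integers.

After append 87 (leaves=[87]):
  L0: [87]
  root=87
After append 58 (leaves=[87, 58]):
  L0: [87, 58]
  L1: h(87,58)=(87*31+58)%997=761 -> [761]
  root=761
After append 70 (leaves=[87, 58, 70]):
  L0: [87, 58, 70]
  L1: h(87,58)=(87*31+58)%997=761 h(70,70)=(70*31+70)%997=246 -> [761, 246]
  L2: h(761,246)=(761*31+246)%997=906 -> [906]
  root=906
After append 66 (leaves=[87, 58, 70, 66]):
  L0: [87, 58, 70, 66]
  L1: h(87,58)=(87*31+58)%997=761 h(70,66)=(70*31+66)%997=242 -> [761, 242]
  L2: h(761,242)=(761*31+242)%997=902 -> [902]
  root=902
After append 50 (leaves=[87, 58, 70, 66, 50]):
  L0: [87, 58, 70, 66, 50]
  L1: h(87,58)=(87*31+58)%997=761 h(70,66)=(70*31+66)%997=242 h(50,50)=(50*31+50)%997=603 -> [761, 242, 603]
  L2: h(761,242)=(761*31+242)%997=902 h(603,603)=(603*31+603)%997=353 -> [902, 353]
  L3: h(902,353)=(902*31+353)%997=399 -> [399]
  root=399

Answer: 87 761 906 902 399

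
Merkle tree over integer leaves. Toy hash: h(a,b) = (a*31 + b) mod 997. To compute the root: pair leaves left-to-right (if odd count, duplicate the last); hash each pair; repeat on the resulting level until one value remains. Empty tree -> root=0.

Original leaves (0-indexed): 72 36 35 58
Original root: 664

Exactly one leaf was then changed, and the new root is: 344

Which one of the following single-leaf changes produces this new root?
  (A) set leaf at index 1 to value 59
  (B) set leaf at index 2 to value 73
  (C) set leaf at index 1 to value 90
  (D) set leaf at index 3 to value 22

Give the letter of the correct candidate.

Answer: C

Derivation:
Original leaves: [72, 36, 35, 58]
Target new root: 344
Try each candidate change and compute the resulting root:
Candidate A: set leaf[1] = 59 -> leaves = [72, 59, 35, 58]
  L0: [72, 59, 35, 58]
  L1: h(72,59)=(72*31+59)%997=297 h(35,58)=(35*31+58)%997=146 -> [297, 146]
  L2: h(297,146)=(297*31+146)%997=380 -> [380]
  root = 380 != target 344
Candidate B: set leaf[2] = 73 -> leaves = [72, 36, 73, 58]
  L0: [72, 36, 73, 58]
  L1: h(72,36)=(72*31+36)%997=274 h(73,58)=(73*31+58)%997=327 -> [274, 327]
  L2: h(274,327)=(274*31+327)%997=845 -> [845]
  root = 845 != target 344
Candidate C: set leaf[1] = 90 -> leaves = [72, 90, 35, 58]
  L0: [72, 90, 35, 58]
  L1: h(72,90)=(72*31+90)%997=328 h(35,58)=(35*31+58)%997=146 -> [328, 146]
  L2: h(328,146)=(328*31+146)%997=344 -> [344]
  root = 344 == target 344  ** MATCH **
Candidate D: set leaf[3] = 22 -> leaves = [72, 36, 35, 22]
  L0: [72, 36, 35, 22]
  L1: h(72,36)=(72*31+36)%997=274 h(35,22)=(35*31+22)%997=110 -> [274, 110]
  L2: h(274,110)=(274*31+110)%997=628 -> [628]
  root = 628 != target 344
Candidate C produces the target root.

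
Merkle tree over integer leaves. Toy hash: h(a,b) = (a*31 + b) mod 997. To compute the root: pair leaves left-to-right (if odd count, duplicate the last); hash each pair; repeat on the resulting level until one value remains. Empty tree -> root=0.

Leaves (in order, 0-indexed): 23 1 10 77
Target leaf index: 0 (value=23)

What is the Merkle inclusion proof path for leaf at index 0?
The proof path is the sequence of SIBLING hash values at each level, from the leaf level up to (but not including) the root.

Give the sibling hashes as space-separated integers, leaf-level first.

Answer: 1 387

Derivation:
L0 (leaves): [23, 1, 10, 77], target index=0
L1: h(23,1)=(23*31+1)%997=714 [pair 0] h(10,77)=(10*31+77)%997=387 [pair 1] -> [714, 387]
  Sibling for proof at L0: 1
L2: h(714,387)=(714*31+387)%997=587 [pair 0] -> [587]
  Sibling for proof at L1: 387
Root: 587
Proof path (sibling hashes from leaf to root): [1, 387]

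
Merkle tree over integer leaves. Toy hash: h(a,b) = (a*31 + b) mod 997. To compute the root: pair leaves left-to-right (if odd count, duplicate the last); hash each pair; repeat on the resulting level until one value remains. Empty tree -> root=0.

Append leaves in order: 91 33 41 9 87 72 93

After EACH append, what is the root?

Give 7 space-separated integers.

Answer: 91 860 56 24 102 619 826

Derivation:
After append 91 (leaves=[91]):
  L0: [91]
  root=91
After append 33 (leaves=[91, 33]):
  L0: [91, 33]
  L1: h(91,33)=(91*31+33)%997=860 -> [860]
  root=860
After append 41 (leaves=[91, 33, 41]):
  L0: [91, 33, 41]
  L1: h(91,33)=(91*31+33)%997=860 h(41,41)=(41*31+41)%997=315 -> [860, 315]
  L2: h(860,315)=(860*31+315)%997=56 -> [56]
  root=56
After append 9 (leaves=[91, 33, 41, 9]):
  L0: [91, 33, 41, 9]
  L1: h(91,33)=(91*31+33)%997=860 h(41,9)=(41*31+9)%997=283 -> [860, 283]
  L2: h(860,283)=(860*31+283)%997=24 -> [24]
  root=24
After append 87 (leaves=[91, 33, 41, 9, 87]):
  L0: [91, 33, 41, 9, 87]
  L1: h(91,33)=(91*31+33)%997=860 h(41,9)=(41*31+9)%997=283 h(87,87)=(87*31+87)%997=790 -> [860, 283, 790]
  L2: h(860,283)=(860*31+283)%997=24 h(790,790)=(790*31+790)%997=355 -> [24, 355]
  L3: h(24,355)=(24*31+355)%997=102 -> [102]
  root=102
After append 72 (leaves=[91, 33, 41, 9, 87, 72]):
  L0: [91, 33, 41, 9, 87, 72]
  L1: h(91,33)=(91*31+33)%997=860 h(41,9)=(41*31+9)%997=283 h(87,72)=(87*31+72)%997=775 -> [860, 283, 775]
  L2: h(860,283)=(860*31+283)%997=24 h(775,775)=(775*31+775)%997=872 -> [24, 872]
  L3: h(24,872)=(24*31+872)%997=619 -> [619]
  root=619
After append 93 (leaves=[91, 33, 41, 9, 87, 72, 93]):
  L0: [91, 33, 41, 9, 87, 72, 93]
  L1: h(91,33)=(91*31+33)%997=860 h(41,9)=(41*31+9)%997=283 h(87,72)=(87*31+72)%997=775 h(93,93)=(93*31+93)%997=982 -> [860, 283, 775, 982]
  L2: h(860,283)=(860*31+283)%997=24 h(775,982)=(775*31+982)%997=82 -> [24, 82]
  L3: h(24,82)=(24*31+82)%997=826 -> [826]
  root=826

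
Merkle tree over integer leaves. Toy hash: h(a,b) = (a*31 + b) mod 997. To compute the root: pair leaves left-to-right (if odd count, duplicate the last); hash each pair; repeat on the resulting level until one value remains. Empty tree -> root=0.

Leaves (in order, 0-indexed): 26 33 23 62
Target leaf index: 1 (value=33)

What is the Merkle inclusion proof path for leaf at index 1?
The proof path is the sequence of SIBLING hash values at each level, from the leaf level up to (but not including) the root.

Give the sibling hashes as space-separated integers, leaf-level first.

Answer: 26 775

Derivation:
L0 (leaves): [26, 33, 23, 62], target index=1
L1: h(26,33)=(26*31+33)%997=839 [pair 0] h(23,62)=(23*31+62)%997=775 [pair 1] -> [839, 775]
  Sibling for proof at L0: 26
L2: h(839,775)=(839*31+775)%997=862 [pair 0] -> [862]
  Sibling for proof at L1: 775
Root: 862
Proof path (sibling hashes from leaf to root): [26, 775]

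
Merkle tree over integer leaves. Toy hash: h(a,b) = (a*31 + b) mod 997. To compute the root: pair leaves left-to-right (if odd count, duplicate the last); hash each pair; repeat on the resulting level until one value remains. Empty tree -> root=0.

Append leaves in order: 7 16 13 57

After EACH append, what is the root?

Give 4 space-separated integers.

After append 7 (leaves=[7]):
  L0: [7]
  root=7
After append 16 (leaves=[7, 16]):
  L0: [7, 16]
  L1: h(7,16)=(7*31+16)%997=233 -> [233]
  root=233
After append 13 (leaves=[7, 16, 13]):
  L0: [7, 16, 13]
  L1: h(7,16)=(7*31+16)%997=233 h(13,13)=(13*31+13)%997=416 -> [233, 416]
  L2: h(233,416)=(233*31+416)%997=660 -> [660]
  root=660
After append 57 (leaves=[7, 16, 13, 57]):
  L0: [7, 16, 13, 57]
  L1: h(7,16)=(7*31+16)%997=233 h(13,57)=(13*31+57)%997=460 -> [233, 460]
  L2: h(233,460)=(233*31+460)%997=704 -> [704]
  root=704

Answer: 7 233 660 704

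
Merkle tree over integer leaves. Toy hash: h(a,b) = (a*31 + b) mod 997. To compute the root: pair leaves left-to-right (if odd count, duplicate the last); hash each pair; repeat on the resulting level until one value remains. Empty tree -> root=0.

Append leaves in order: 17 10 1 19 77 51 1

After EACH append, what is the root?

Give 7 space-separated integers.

After append 17 (leaves=[17]):
  L0: [17]
  root=17
After append 10 (leaves=[17, 10]):
  L0: [17, 10]
  L1: h(17,10)=(17*31+10)%997=537 -> [537]
  root=537
After append 1 (leaves=[17, 10, 1]):
  L0: [17, 10, 1]
  L1: h(17,10)=(17*31+10)%997=537 h(1,1)=(1*31+1)%997=32 -> [537, 32]
  L2: h(537,32)=(537*31+32)%997=727 -> [727]
  root=727
After append 19 (leaves=[17, 10, 1, 19]):
  L0: [17, 10, 1, 19]
  L1: h(17,10)=(17*31+10)%997=537 h(1,19)=(1*31+19)%997=50 -> [537, 50]
  L2: h(537,50)=(537*31+50)%997=745 -> [745]
  root=745
After append 77 (leaves=[17, 10, 1, 19, 77]):
  L0: [17, 10, 1, 19, 77]
  L1: h(17,10)=(17*31+10)%997=537 h(1,19)=(1*31+19)%997=50 h(77,77)=(77*31+77)%997=470 -> [537, 50, 470]
  L2: h(537,50)=(537*31+50)%997=745 h(470,470)=(470*31+470)%997=85 -> [745, 85]
  L3: h(745,85)=(745*31+85)%997=249 -> [249]
  root=249
After append 51 (leaves=[17, 10, 1, 19, 77, 51]):
  L0: [17, 10, 1, 19, 77, 51]
  L1: h(17,10)=(17*31+10)%997=537 h(1,19)=(1*31+19)%997=50 h(77,51)=(77*31+51)%997=444 -> [537, 50, 444]
  L2: h(537,50)=(537*31+50)%997=745 h(444,444)=(444*31+444)%997=250 -> [745, 250]
  L3: h(745,250)=(745*31+250)%997=414 -> [414]
  root=414
After append 1 (leaves=[17, 10, 1, 19, 77, 51, 1]):
  L0: [17, 10, 1, 19, 77, 51, 1]
  L1: h(17,10)=(17*31+10)%997=537 h(1,19)=(1*31+19)%997=50 h(77,51)=(77*31+51)%997=444 h(1,1)=(1*31+1)%997=32 -> [537, 50, 444, 32]
  L2: h(537,50)=(537*31+50)%997=745 h(444,32)=(444*31+32)%997=835 -> [745, 835]
  L3: h(745,835)=(745*31+835)%997=2 -> [2]
  root=2

Answer: 17 537 727 745 249 414 2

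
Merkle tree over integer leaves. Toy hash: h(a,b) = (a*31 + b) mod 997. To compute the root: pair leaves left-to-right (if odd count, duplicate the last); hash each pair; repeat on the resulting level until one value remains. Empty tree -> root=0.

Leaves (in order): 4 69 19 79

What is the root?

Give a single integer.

L0: [4, 69, 19, 79]
L1: h(4,69)=(4*31+69)%997=193 h(19,79)=(19*31+79)%997=668 -> [193, 668]
L2: h(193,668)=(193*31+668)%997=669 -> [669]

Answer: 669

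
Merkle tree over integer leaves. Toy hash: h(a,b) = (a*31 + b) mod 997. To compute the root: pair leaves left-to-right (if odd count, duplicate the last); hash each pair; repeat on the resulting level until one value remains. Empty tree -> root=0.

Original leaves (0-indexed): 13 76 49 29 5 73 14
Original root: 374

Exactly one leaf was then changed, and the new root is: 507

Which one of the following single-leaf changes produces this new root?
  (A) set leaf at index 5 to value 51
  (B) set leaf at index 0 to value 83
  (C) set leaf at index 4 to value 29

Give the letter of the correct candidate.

Answer: C

Derivation:
Original leaves: [13, 76, 49, 29, 5, 73, 14]
Target new root: 507
Try each candidate change and compute the resulting root:
Candidate A: set leaf[5] = 51 -> leaves = [13, 76, 49, 29, 5, 51, 14]
  L0: [13, 76, 49, 29, 5, 51, 14]
  L1: h(13,76)=(13*31+76)%997=479 h(49,29)=(49*31+29)%997=551 h(5,51)=(5*31+51)%997=206 h(14,14)=(14*31+14)%997=448 -> [479, 551, 206, 448]
  L2: h(479,551)=(479*31+551)%997=445 h(206,448)=(206*31+448)%997=852 -> [445, 852]
  L3: h(445,852)=(445*31+852)%997=689 -> [689]
  root = 689 != target 507
Candidate B: set leaf[0] = 83 -> leaves = [83, 76, 49, 29, 5, 73, 14]
  L0: [83, 76, 49, 29, 5, 73, 14]
  L1: h(83,76)=(83*31+76)%997=655 h(49,29)=(49*31+29)%997=551 h(5,73)=(5*31+73)%997=228 h(14,14)=(14*31+14)%997=448 -> [655, 551, 228, 448]
  L2: h(655,551)=(655*31+551)%997=916 h(228,448)=(228*31+448)%997=537 -> [916, 537]
  L3: h(916,537)=(916*31+537)%997=20 -> [20]
  root = 20 != target 507
Candidate C: set leaf[4] = 29 -> leaves = [13, 76, 49, 29, 29, 73, 14]
  L0: [13, 76, 49, 29, 29, 73, 14]
  L1: h(13,76)=(13*31+76)%997=479 h(49,29)=(49*31+29)%997=551 h(29,73)=(29*31+73)%997=972 h(14,14)=(14*31+14)%997=448 -> [479, 551, 972, 448]
  L2: h(479,551)=(479*31+551)%997=445 h(972,448)=(972*31+448)%997=670 -> [445, 670]
  L3: h(445,670)=(445*31+670)%997=507 -> [507]
  root = 507 == target 507  ** MATCH **
Candidate C produces the target root.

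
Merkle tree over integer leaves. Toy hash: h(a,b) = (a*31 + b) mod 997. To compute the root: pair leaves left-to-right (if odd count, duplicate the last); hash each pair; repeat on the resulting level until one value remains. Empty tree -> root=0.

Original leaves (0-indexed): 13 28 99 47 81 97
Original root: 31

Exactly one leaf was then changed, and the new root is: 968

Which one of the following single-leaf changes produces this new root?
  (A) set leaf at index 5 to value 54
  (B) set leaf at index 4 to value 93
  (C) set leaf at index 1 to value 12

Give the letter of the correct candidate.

Original leaves: [13, 28, 99, 47, 81, 97]
Target new root: 968
Try each candidate change and compute the resulting root:
Candidate A: set leaf[5] = 54 -> leaves = [13, 28, 99, 47, 81, 54]
  L0: [13, 28, 99, 47, 81, 54]
  L1: h(13,28)=(13*31+28)%997=431 h(99,47)=(99*31+47)%997=125 h(81,54)=(81*31+54)%997=571 -> [431, 125, 571]
  L2: h(431,125)=(431*31+125)%997=525 h(571,571)=(571*31+571)%997=326 -> [525, 326]
  L3: h(525,326)=(525*31+326)%997=649 -> [649]
  root = 649 != target 968
Candidate B: set leaf[4] = 93 -> leaves = [13, 28, 99, 47, 93, 97]
  L0: [13, 28, 99, 47, 93, 97]
  L1: h(13,28)=(13*31+28)%997=431 h(99,47)=(99*31+47)%997=125 h(93,97)=(93*31+97)%997=986 -> [431, 125, 986]
  L2: h(431,125)=(431*31+125)%997=525 h(986,986)=(986*31+986)%997=645 -> [525, 645]
  L3: h(525,645)=(525*31+645)%997=968 -> [968]
  root = 968 == target 968  ** MATCH **
Candidate C: set leaf[1] = 12 -> leaves = [13, 12, 99, 47, 81, 97]
  L0: [13, 12, 99, 47, 81, 97]
  L1: h(13,12)=(13*31+12)%997=415 h(99,47)=(99*31+47)%997=125 h(81,97)=(81*31+97)%997=614 -> [415, 125, 614]
  L2: h(415,125)=(415*31+125)%997=29 h(614,614)=(614*31+614)%997=705 -> [29, 705]
  L3: h(29,705)=(29*31+705)%997=607 -> [607]
  root = 607 != target 968
Candidate B produces the target root.

Answer: B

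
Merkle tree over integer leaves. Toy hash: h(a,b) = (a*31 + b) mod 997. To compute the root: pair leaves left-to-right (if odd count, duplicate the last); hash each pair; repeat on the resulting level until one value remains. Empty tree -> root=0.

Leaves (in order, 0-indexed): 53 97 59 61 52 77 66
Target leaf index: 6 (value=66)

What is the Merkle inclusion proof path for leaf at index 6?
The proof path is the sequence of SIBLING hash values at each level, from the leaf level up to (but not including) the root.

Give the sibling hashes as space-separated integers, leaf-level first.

Answer: 66 692 995

Derivation:
L0 (leaves): [53, 97, 59, 61, 52, 77, 66], target index=6
L1: h(53,97)=(53*31+97)%997=743 [pair 0] h(59,61)=(59*31+61)%997=893 [pair 1] h(52,77)=(52*31+77)%997=692 [pair 2] h(66,66)=(66*31+66)%997=118 [pair 3] -> [743, 893, 692, 118]
  Sibling for proof at L0: 66
L2: h(743,893)=(743*31+893)%997=995 [pair 0] h(692,118)=(692*31+118)%997=633 [pair 1] -> [995, 633]
  Sibling for proof at L1: 692
L3: h(995,633)=(995*31+633)%997=571 [pair 0] -> [571]
  Sibling for proof at L2: 995
Root: 571
Proof path (sibling hashes from leaf to root): [66, 692, 995]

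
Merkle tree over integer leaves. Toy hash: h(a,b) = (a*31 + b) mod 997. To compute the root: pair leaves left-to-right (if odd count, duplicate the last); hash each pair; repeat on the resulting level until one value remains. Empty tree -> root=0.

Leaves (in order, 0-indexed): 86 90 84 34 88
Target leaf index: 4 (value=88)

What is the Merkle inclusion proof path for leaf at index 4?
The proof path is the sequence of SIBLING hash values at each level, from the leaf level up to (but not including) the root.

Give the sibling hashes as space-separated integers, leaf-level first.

L0 (leaves): [86, 90, 84, 34, 88], target index=4
L1: h(86,90)=(86*31+90)%997=762 [pair 0] h(84,34)=(84*31+34)%997=644 [pair 1] h(88,88)=(88*31+88)%997=822 [pair 2] -> [762, 644, 822]
  Sibling for proof at L0: 88
L2: h(762,644)=(762*31+644)%997=338 [pair 0] h(822,822)=(822*31+822)%997=382 [pair 1] -> [338, 382]
  Sibling for proof at L1: 822
L3: h(338,382)=(338*31+382)%997=890 [pair 0] -> [890]
  Sibling for proof at L2: 338
Root: 890
Proof path (sibling hashes from leaf to root): [88, 822, 338]

Answer: 88 822 338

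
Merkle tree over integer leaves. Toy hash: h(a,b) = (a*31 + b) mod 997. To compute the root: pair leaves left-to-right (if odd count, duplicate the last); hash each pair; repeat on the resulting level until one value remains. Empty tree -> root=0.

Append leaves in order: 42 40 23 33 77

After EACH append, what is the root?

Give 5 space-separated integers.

Answer: 42 345 464 474 821

Derivation:
After append 42 (leaves=[42]):
  L0: [42]
  root=42
After append 40 (leaves=[42, 40]):
  L0: [42, 40]
  L1: h(42,40)=(42*31+40)%997=345 -> [345]
  root=345
After append 23 (leaves=[42, 40, 23]):
  L0: [42, 40, 23]
  L1: h(42,40)=(42*31+40)%997=345 h(23,23)=(23*31+23)%997=736 -> [345, 736]
  L2: h(345,736)=(345*31+736)%997=464 -> [464]
  root=464
After append 33 (leaves=[42, 40, 23, 33]):
  L0: [42, 40, 23, 33]
  L1: h(42,40)=(42*31+40)%997=345 h(23,33)=(23*31+33)%997=746 -> [345, 746]
  L2: h(345,746)=(345*31+746)%997=474 -> [474]
  root=474
After append 77 (leaves=[42, 40, 23, 33, 77]):
  L0: [42, 40, 23, 33, 77]
  L1: h(42,40)=(42*31+40)%997=345 h(23,33)=(23*31+33)%997=746 h(77,77)=(77*31+77)%997=470 -> [345, 746, 470]
  L2: h(345,746)=(345*31+746)%997=474 h(470,470)=(470*31+470)%997=85 -> [474, 85]
  L3: h(474,85)=(474*31+85)%997=821 -> [821]
  root=821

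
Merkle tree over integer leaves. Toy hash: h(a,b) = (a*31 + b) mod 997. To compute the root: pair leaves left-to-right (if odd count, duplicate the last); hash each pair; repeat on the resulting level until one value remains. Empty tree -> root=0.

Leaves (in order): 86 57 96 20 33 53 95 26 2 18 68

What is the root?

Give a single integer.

Answer: 771

Derivation:
L0: [86, 57, 96, 20, 33, 53, 95, 26, 2, 18, 68]
L1: h(86,57)=(86*31+57)%997=729 h(96,20)=(96*31+20)%997=5 h(33,53)=(33*31+53)%997=79 h(95,26)=(95*31+26)%997=977 h(2,18)=(2*31+18)%997=80 h(68,68)=(68*31+68)%997=182 -> [729, 5, 79, 977, 80, 182]
L2: h(729,5)=(729*31+5)%997=670 h(79,977)=(79*31+977)%997=435 h(80,182)=(80*31+182)%997=668 -> [670, 435, 668]
L3: h(670,435)=(670*31+435)%997=268 h(668,668)=(668*31+668)%997=439 -> [268, 439]
L4: h(268,439)=(268*31+439)%997=771 -> [771]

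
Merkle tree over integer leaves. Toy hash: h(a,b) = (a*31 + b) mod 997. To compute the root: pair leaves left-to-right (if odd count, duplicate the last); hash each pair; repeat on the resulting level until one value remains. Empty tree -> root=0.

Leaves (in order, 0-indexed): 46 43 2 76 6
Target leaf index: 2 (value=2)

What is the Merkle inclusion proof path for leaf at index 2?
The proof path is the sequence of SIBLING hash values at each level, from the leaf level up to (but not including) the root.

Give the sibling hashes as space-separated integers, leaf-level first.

L0 (leaves): [46, 43, 2, 76, 6], target index=2
L1: h(46,43)=(46*31+43)%997=472 [pair 0] h(2,76)=(2*31+76)%997=138 [pair 1] h(6,6)=(6*31+6)%997=192 [pair 2] -> [472, 138, 192]
  Sibling for proof at L0: 76
L2: h(472,138)=(472*31+138)%997=812 [pair 0] h(192,192)=(192*31+192)%997=162 [pair 1] -> [812, 162]
  Sibling for proof at L1: 472
L3: h(812,162)=(812*31+162)%997=409 [pair 0] -> [409]
  Sibling for proof at L2: 162
Root: 409
Proof path (sibling hashes from leaf to root): [76, 472, 162]

Answer: 76 472 162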